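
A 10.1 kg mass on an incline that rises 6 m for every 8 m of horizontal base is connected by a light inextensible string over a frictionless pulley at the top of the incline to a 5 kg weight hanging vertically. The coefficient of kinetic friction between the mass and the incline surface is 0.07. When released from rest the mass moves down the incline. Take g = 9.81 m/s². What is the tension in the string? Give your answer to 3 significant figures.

For the mass on the incline: the weight component along the slope is m₁g sin 36.87° = 10.1 × 9.81 × 0.6000 = 59.449 N and the normal force is N = m₁g cos 36.87° = 79.265 N.
Kinetic friction opposes the mass's motion down the incline: f = μN = 0.07 × 79.265 = 5.549 N acting up the slope.
Newton's second law for the mass (down-slope positive): 59.449 − 5.549 − T = 10.1 a. For the hanging weight (upward positive): T − 5 × 9.81 = 5 a.
Adding the two equations eliminates T: 4.850 = 15.1 a, so a = 0.3212 m/s².
Then from the hanging weight's equation, T = 5 × (9.81 + 0.3212) = 50.656 N.

50.7 N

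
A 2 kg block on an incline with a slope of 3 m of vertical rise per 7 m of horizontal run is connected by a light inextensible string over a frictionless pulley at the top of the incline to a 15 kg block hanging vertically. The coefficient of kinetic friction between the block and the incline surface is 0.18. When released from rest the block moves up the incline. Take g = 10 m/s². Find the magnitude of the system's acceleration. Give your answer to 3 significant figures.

8.17 m/s²

For the block on the incline: the weight component along the slope is m₁g sin 23.20° = 2 × 10 × 0.3939 = 7.878 N and the normal force is N = m₁g cos 23.20° = 18.383 N.
Kinetic friction opposes the block's motion up the incline: f = μN = 0.18 × 18.383 = 3.309 N acting down the slope.
Newton's second law for the block (up-slope positive): T − 7.878 − 3.309 = 2 a. For the hanging block (downward positive): 15 × 10 − T = 15 a.
Adding the two equations eliminates T: 138.813 = 17 a, so a = 8.1655 m/s².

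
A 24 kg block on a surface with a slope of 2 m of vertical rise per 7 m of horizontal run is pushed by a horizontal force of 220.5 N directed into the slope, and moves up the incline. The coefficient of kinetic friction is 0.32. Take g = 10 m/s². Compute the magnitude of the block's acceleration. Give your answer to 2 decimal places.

The horizontal push has components F cos 15.95° = 220.5 × 0.9615 = 212.011 N up the incline and F sin 15.95° = 220.5 × 0.2747 = 60.571 N pressing into the surface.
The normal force is therefore N = mg cos 15.95° + F sin 15.95° = 230.760 + 60.571 = 291.331 N, and kinetic friction down the slope is μN = 0.32 × 291.331 = 93.226 N.
Along the incline: F cos 15.95° − mg sin 15.95° − μN = ma, so 212.011 − 65.928 − 93.226 = 24 a, giving a = 2.2024 m/s².

2.20 m/s²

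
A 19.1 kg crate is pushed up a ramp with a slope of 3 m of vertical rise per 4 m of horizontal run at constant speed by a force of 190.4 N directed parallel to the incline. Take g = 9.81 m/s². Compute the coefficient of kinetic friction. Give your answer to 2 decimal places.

0.52

At constant speed ΣF = 0 along the incline. The applied 190.4 N acts up the slope; the weight component mg sin 36.87° = 112.423 N and kinetic friction μN both act down the slope.
So 190.4 = 112.423 + μ × 149.897, giving μ = (190.4 − 112.423) / 149.897 = 0.5202.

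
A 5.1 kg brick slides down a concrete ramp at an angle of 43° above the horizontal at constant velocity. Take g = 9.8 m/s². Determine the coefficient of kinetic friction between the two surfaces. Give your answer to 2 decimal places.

At constant velocity the net force along the incline is zero: mg sin 43° = μ mg cos 43°.
So μ = tan 43° = 0.6820 / 0.7314 = 0.9325.

0.93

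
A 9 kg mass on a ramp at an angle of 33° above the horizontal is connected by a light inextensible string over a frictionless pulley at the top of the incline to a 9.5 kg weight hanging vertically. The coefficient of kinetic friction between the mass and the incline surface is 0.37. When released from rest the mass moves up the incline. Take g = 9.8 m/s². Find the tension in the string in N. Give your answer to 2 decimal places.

For the mass on the incline: the weight component along the slope is m₁g sin 33° = 9 × 9.8 × 0.5446 = 48.034 N and the normal force is N = m₁g cos 33° = 73.971 N.
Kinetic friction opposes the mass's motion up the incline: f = μN = 0.37 × 73.971 = 27.369 N acting down the slope.
Newton's second law for the mass (up-slope positive): T − 48.034 − 27.369 = 9 a. For the hanging weight (downward positive): 9.5 × 9.8 − T = 9.5 a.
Adding the two equations eliminates T: 17.697 = 18.5 a, so a = 0.9566 m/s².
Then from the hanging weight's equation, T = 9.5 × (9.8 − 0.9566) = 84.012 N.

84.01 N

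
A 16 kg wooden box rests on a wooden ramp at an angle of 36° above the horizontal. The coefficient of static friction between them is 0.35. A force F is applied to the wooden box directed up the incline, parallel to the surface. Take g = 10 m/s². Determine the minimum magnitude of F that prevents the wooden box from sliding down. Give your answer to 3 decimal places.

The normal force is N = mg cos 36° = 129.443 N. With F at its minimum the wooden box is on the verge of sliding down, so static friction is at its maximum μ_s N = 0.35 × 129.443 = 45.305 N and acts up the slope.
Equilibrium along the incline: F + μ_s N = mg sin 36°, so F = 94.046 − 45.305 = 48.741 N.

48.741 N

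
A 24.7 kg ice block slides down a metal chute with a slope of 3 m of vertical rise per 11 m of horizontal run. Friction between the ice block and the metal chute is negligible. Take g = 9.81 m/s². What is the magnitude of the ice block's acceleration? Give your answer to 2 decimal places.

Resolving the weight along the incline: the component pulling the ice block down the slope is mg sin 15.26° = 24.7 × 9.81 × 0.2631 = 63.751 N, and the normal force is N = mg cos 15.26° = 24.7 × 9.81 × 0.9648 = 233.778 N.
With no friction the net force along the incline is 63.751 N, so a = g sin 15.26° = 63.751 / 24.7 = 2.5810 m/s².

2.58 m/s²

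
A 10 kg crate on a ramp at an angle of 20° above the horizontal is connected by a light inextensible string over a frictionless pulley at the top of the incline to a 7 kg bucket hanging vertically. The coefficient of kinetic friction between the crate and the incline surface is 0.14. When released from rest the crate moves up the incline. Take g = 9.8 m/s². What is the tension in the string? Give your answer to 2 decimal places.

For the crate on the incline: the weight component along the slope is m₁g sin 20° = 10 × 9.8 × 0.3420 = 33.516 N and the normal force is N = m₁g cos 20° = 92.090 N.
Kinetic friction opposes the crate's motion up the incline: f = μN = 0.14 × 92.090 = 12.893 N acting down the slope.
Newton's second law for the crate (up-slope positive): T − 33.516 − 12.893 = 10 a. For the hanging bucket (downward positive): 7 × 9.8 − T = 7 a.
Adding the two equations eliminates T: 22.191 = 17 a, so a = 1.3054 m/s².
Then from the hanging bucket's equation, T = 7 × (9.8 − 1.3054) = 59.462 N.

59.46 N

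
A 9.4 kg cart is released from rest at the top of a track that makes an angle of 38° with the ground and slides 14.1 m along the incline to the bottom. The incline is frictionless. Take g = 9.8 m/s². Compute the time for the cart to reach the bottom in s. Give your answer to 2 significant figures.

2.2 s

The weight component along the incline is mg sin 38° = 56.715 N and the normal force is N = mg cos 38° = 72.592 N.
With no friction, a = g sin 38° = 6.0335 m/s².
Starting from rest, L = ½at², so t = √(2L/a) = √(2 × 14.1 / 6.0335) = 2.1619 s.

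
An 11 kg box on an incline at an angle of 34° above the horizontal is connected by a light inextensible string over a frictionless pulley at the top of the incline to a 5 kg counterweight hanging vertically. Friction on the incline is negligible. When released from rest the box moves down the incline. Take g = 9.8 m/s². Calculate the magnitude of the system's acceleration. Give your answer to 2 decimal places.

For the box on the incline: the weight component along the slope is m₁g sin 34° = 11 × 9.8 × 0.5592 = 60.282 N and the normal force is N = m₁g cos 34° = 89.370 N.
Newton's second law for the box (down-slope positive): 60.282 − T = 11 a. For the hanging counterweight (upward positive): T − 5 × 9.8 = 5 a.
Adding the two equations eliminates T: 11.282 = 16 a, so a = 0.7051 m/s².

0.71 m/s²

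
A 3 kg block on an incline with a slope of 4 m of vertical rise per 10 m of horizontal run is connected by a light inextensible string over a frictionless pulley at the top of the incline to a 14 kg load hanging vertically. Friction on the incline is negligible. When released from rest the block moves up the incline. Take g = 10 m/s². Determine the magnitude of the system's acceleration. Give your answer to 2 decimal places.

For the block on the incline: the weight component along the slope is m₁g sin 21.80° = 3 × 10 × 0.3714 = 11.142 N and the normal force is N = m₁g cos 21.80° = 27.854 N.
Newton's second law for the block (up-slope positive): T − 11.142 = 3 a. For the hanging load (downward positive): 14 × 10 − T = 14 a.
Adding the two equations eliminates T: 128.858 = 17 a, so a = 7.5799 m/s².

7.58 m/s²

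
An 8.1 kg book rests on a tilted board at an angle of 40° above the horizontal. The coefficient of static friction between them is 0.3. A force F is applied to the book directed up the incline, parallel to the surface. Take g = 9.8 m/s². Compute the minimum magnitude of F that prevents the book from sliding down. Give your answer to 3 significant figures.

32.8 N

The normal force is N = mg cos 40° = 60.809 N. With F at its minimum the book is on the verge of sliding down, so static friction is at its maximum μ_s N = 0.3 × 60.809 = 18.243 N and acts up the slope.
Equilibrium along the incline: F + μ_s N = mg sin 40°, so F = 51.024 − 18.243 = 32.781 N.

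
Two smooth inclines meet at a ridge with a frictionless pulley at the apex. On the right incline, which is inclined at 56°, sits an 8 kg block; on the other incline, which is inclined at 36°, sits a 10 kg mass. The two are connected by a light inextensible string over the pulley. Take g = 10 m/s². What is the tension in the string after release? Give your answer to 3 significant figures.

Resolve each weight along its own incline: the 8 kg mass has component 8 × 10 × sin 56° = 66.323 N down its slope, and the 10 kg mass has 10 × 10 × sin 36° = 58.779 N down its slope.
The 8 kg side's 66.323 N exceeds the other side's 58.779 N, so that mass slides down and the 10 kg mass slides up. Taking that direction as positive, Newton's second law for the whole system gives 66.323 − 58.779 = (8 + 10) a, so a = 7.544 / 18 = 0.4191 m/s².
For the 10 kg mass (up-slope positive): T − 58.779 = 10 × 0.4191, so T = 62.970 N.

63.0 N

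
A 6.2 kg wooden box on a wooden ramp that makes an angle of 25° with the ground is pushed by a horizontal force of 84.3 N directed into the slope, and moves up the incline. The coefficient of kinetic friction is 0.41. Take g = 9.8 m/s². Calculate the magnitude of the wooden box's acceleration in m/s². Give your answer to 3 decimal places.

2.184 m/s²

The horizontal push has components F cos 25° = 84.3 × 0.9063 = 76.401 N up the incline and F sin 25° = 84.3 × 0.4226 = 35.625 N pressing into the surface.
The normal force is therefore N = mg cos 25° + F sin 25° = 55.067 + 35.625 = 90.692 N, and kinetic friction down the slope is μN = 0.41 × 90.692 = 37.184 N.
Along the incline: F cos 25° − mg sin 25° − μN = ma, so 76.401 − 25.677 − 37.184 = 6.2 a, giving a = 2.1839 m/s².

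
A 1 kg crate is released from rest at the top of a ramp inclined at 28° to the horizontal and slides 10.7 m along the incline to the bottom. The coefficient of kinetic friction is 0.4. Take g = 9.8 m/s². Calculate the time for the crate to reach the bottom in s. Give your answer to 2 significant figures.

4.3 s

The weight component along the incline is mg sin 28° = 4.601 N and the normal force is N = mg cos 28° = 8.653 N.
Friction up the slope is f = μN = 0.4 × 8.653 = 3.461 N, so the net downslope force is 4.601 − 3.461 = 1.140 N and a = 1.140 / 1 = 1.1400 m/s².
Starting from rest, L = ½at², so t = √(2L/a) = √(2 × 10.7 / 1.1400) = 4.3327 s.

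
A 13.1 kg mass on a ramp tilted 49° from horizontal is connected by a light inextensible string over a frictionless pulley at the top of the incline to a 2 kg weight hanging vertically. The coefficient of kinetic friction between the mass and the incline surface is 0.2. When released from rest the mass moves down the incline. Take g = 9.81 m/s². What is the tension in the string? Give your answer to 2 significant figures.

For the mass on the incline: the weight component along the slope is m₁g sin 49° = 13.1 × 9.81 × 0.7547 = 96.987 N and the normal force is N = m₁g cos 49° = 84.311 N.
Kinetic friction opposes the mass's motion down the incline: f = μN = 0.2 × 84.311 = 16.862 N acting up the slope.
Newton's second law for the mass (down-slope positive): 96.987 − 16.862 − T = 13.1 a. For the hanging weight (upward positive): T − 2 × 9.81 = 2 a.
Adding the two equations eliminates T: 60.505 = 15.1 a, so a = 4.0070 m/s².
Then from the hanging weight's equation, T = 2 × (9.81 + 4.0070) = 27.634 N.

28 N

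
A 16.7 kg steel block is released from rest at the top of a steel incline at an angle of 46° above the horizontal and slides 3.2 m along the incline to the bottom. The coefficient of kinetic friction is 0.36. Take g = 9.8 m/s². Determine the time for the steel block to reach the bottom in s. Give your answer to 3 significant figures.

The weight component along the incline is mg sin 46° = 117.727 N and the normal force is N = mg cos 46° = 113.688 N.
Friction up the slope is f = μN = 0.36 × 113.688 = 40.928 N, so the net downslope force is 117.727 − 40.928 = 76.799 N and a = 76.799 / 16.7 = 4.5987 m/s².
Starting from rest, L = ½at², so t = √(2L/a) = √(2 × 3.2 / 4.5987) = 1.1797 s.

1.18 s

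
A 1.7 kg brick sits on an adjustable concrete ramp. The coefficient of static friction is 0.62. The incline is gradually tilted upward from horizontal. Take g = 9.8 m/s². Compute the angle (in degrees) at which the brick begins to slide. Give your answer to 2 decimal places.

31.80°

At the threshold of sliding, static friction is at its maximum μ_s N and exactly balances the weight component along the incline: mg sin θ = μ_s mg cos θ.
Hence tan θ = μ_s = 0.62, so θ = arctan(0.62) = 31.7989°.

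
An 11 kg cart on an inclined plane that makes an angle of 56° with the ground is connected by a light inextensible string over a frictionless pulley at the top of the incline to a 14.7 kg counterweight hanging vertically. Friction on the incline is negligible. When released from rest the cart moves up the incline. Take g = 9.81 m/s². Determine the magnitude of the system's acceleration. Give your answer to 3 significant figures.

2.13 m/s²

For the cart on the incline: the weight component along the slope is m₁g sin 56° = 11 × 9.81 × 0.8290 = 89.457 N and the normal force is N = m₁g cos 56° = 60.343 N.
Newton's second law for the cart (up-slope positive): T − 89.457 = 11 a. For the hanging counterweight (downward positive): 14.7 × 9.81 − T = 14.7 a.
Adding the two equations eliminates T: 54.750 = 25.7 a, so a = 2.1304 m/s².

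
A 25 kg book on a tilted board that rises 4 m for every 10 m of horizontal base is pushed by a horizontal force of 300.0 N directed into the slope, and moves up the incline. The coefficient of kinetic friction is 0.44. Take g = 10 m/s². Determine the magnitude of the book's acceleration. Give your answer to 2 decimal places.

1.38 m/s²

The horizontal push has components F cos 21.80° = 300.0 × 0.9285 = 278.550 N up the incline and F sin 21.80° = 300.0 × 0.3714 = 111.420 N pressing into the surface.
The normal force is therefore N = mg cos 21.80° + F sin 21.80° = 232.125 + 111.420 = 343.545 N, and kinetic friction down the slope is μN = 0.44 × 343.545 = 151.160 N.
Along the incline: F cos 21.80° − mg sin 21.80° − μN = ma, so 278.550 − 92.850 − 151.160 = 25 a, giving a = 1.3816 m/s².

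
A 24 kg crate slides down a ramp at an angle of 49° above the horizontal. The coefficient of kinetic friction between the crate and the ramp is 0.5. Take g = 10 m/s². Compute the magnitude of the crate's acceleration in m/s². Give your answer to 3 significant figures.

4.27 m/s²

Resolving the weight along the incline: the component pulling the crate down the slope is mg sin 49° = 24 × 10 × 0.7547 = 181.128 N, and the normal force is N = mg cos 49° = 24 × 10 × 0.6561 = 157.464 N.
Kinetic friction acts up the slope with magnitude f = μN = 0.5 × 157.464 = 78.732 N.
Net force along the incline is 181.128 − 78.732 = 102.396 N, so a = 102.396 / 24 = 4.2665 m/s².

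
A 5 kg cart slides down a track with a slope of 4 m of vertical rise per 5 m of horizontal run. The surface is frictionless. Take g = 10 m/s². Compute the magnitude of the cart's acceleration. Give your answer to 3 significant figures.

Resolving the weight along the incline: the component pulling the cart down the slope is mg sin 38.66° = 5 × 10 × 0.6247 = 31.235 N, and the normal force is N = mg cos 38.66° = 5 × 10 × 0.7809 = 39.045 N.
With no friction the net force along the incline is 31.235 N, so a = g sin 38.66° = 31.235 / 5 = 6.2470 m/s².

6.25 m/s²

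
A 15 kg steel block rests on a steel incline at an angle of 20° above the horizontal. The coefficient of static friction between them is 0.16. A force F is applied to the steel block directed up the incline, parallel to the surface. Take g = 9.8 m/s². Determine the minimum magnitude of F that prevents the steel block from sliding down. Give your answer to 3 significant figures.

28.2 N

The normal force is N = mg cos 20° = 138.135 N. With F at its minimum the steel block is on the verge of sliding down, so static friction is at its maximum μ_s N = 0.16 × 138.135 = 22.102 N and acts up the slope.
Equilibrium along the incline: F + μ_s N = mg sin 20°, so F = 50.277 − 22.102 = 28.175 N.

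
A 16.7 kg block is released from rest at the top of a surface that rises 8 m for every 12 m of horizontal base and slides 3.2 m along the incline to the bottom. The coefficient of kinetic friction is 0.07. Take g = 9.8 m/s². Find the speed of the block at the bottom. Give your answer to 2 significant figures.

5.6 m/s

The weight component along the incline is mg sin 33.69° = 90.782 N and the normal force is N = mg cos 33.69° = 136.173 N.
Friction up the slope is f = μN = 0.07 × 136.173 = 9.532 N, so the net downslope force is 90.782 − 9.532 = 81.250 N and a = 81.250 / 16.7 = 4.8653 m/s².
Starting from rest over a distance of 3.2 m, v² = 2aL = 2 × 4.8653 × 3.2 = 31.1379, so v = 5.5801 m/s.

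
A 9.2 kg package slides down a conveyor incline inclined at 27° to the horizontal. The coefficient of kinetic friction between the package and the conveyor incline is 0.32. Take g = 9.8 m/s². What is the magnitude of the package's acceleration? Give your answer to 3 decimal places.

1.655 m/s²

Resolving the weight along the incline: the component pulling the package down the slope is mg sin 27° = 9.2 × 9.8 × 0.4540 = 40.933 N, and the normal force is N = mg cos 27° = 9.2 × 9.8 × 0.8910 = 80.333 N.
Kinetic friction acts up the slope with magnitude f = μN = 0.32 × 80.333 = 25.707 N.
Net force along the incline is 40.933 − 25.707 = 15.226 N, so a = 15.226 / 9.2 = 1.6550 m/s².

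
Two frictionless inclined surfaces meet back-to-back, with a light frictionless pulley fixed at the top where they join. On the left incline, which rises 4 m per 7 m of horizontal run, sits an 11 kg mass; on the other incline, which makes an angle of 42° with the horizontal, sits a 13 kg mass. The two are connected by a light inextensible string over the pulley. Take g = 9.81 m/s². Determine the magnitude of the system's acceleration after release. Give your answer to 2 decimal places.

Resolve each weight along its own incline: the 11 kg mass has component 11 × 9.81 × sin 29.74° = 53.538 N down its slope, and the 13 kg mass has 13 × 9.81 × sin 42° = 85.334 N down its slope.
The 13 kg side's 85.334 N exceeds the other side's 53.538 N, so that mass slides down and the 11 kg mass slides up. Taking that direction as positive, Newton's second law for the whole system gives 85.334 − 53.538 = (11 + 13) a, so a = 31.796 / 24 = 1.3248 m/s².

1.32 m/s²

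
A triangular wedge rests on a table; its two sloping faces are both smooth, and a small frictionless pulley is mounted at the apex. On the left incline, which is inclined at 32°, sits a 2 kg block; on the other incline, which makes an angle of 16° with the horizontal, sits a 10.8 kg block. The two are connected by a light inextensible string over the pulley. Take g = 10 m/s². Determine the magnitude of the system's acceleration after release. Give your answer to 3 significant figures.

1.50 m/s²

Resolve each weight along its own incline: the 2 kg mass has component 2 × 10 × sin 32° = 10.598 N down its slope, and the 10.8 kg mass has 10.8 × 10 × sin 16° = 29.769 N down its slope.
The 10.8 kg side's 29.769 N exceeds the other side's 10.598 N, so that mass slides down and the 2 kg mass slides up. Taking that direction as positive, Newton's second law for the whole system gives 29.769 − 10.598 = (2 + 10.8) a, so a = 19.171 / 12.8 = 1.4977 m/s².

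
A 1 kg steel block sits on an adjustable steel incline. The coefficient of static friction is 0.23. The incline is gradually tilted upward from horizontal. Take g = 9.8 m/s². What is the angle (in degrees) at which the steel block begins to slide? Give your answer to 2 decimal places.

At the threshold of sliding, static friction is at its maximum μ_s N and exactly balances the weight component along the incline: mg sin θ = μ_s mg cos θ.
Hence tan θ = μ_s = 0.23, so θ = arctan(0.23) = 12.9528°.

12.95°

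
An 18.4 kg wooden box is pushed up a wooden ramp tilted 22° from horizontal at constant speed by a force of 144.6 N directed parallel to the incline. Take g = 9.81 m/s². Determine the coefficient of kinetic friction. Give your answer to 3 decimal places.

0.460

At constant speed ΣF = 0 along the incline. The applied 144.6 N acts up the slope; the weight component mg sin 22° = 67.618 N and kinetic friction μN both act down the slope.
So 144.6 = 67.618 + μ × 167.360, giving μ = (144.6 − 67.618) / 167.360 = 0.4600.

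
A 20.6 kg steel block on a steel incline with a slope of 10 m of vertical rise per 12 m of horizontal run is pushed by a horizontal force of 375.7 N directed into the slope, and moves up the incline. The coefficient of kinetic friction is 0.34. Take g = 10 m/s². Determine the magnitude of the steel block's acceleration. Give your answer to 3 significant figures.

The horizontal push has components F cos 39.81° = 375.7 × 0.7682 = 288.613 N up the incline and F sin 39.81° = 375.7 × 0.6402 = 240.523 N pressing into the surface.
The normal force is therefore N = mg cos 39.81° + F sin 39.81° = 158.249 + 240.523 = 398.772 N, and kinetic friction down the slope is μN = 0.34 × 398.772 = 135.582 N.
Along the incline: F cos 39.81° − mg sin 39.81° − μN = ma, so 288.613 − 131.881 − 135.582 = 20.6 a, giving a = 1.0267 m/s².

1.03 m/s²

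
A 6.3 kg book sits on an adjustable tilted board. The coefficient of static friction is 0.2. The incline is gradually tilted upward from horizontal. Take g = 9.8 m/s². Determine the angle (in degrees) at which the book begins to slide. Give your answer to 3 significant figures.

At the threshold of sliding, static friction is at its maximum μ_s N and exactly balances the weight component along the incline: mg sin θ = μ_s mg cos θ.
Hence tan θ = μ_s = 0.2, so θ = arctan(0.2) = 11.3099°.

11.3°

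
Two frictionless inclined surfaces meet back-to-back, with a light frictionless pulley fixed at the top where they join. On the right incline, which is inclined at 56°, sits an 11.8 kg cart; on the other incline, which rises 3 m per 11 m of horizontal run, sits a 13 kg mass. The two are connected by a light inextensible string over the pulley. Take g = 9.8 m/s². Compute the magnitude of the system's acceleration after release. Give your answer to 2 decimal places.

2.51 m/s²

Resolve each weight along its own incline: the 11.8 kg mass has component 11.8 × 9.8 × sin 56° = 95.870 N down its slope, and the 13 kg mass has 13 × 9.8 × sin 15.26° = 33.521 N down its slope.
The 11.8 kg side's 95.870 N exceeds the other side's 33.521 N, so that mass slides down and the 13 kg mass slides up. Taking that direction as positive, Newton's second law for the whole system gives 95.870 − 33.521 = (11.8 + 13) a, so a = 62.349 / 24.8 = 2.5141 m/s².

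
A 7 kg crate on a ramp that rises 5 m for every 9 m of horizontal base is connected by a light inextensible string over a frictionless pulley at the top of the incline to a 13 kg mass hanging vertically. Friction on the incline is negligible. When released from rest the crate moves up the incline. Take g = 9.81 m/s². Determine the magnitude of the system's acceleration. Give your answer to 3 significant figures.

4.71 m/s²

For the crate on the incline: the weight component along the slope is m₁g sin 29.05° = 7 × 9.81 × 0.4856 = 33.346 N and the normal force is N = m₁g cos 29.05° = 60.028 N.
Newton's second law for the crate (up-slope positive): T − 33.346 = 7 a. For the hanging mass (downward positive): 13 × 9.81 − T = 13 a.
Adding the two equations eliminates T: 94.184 = 20 a, so a = 4.7092 m/s².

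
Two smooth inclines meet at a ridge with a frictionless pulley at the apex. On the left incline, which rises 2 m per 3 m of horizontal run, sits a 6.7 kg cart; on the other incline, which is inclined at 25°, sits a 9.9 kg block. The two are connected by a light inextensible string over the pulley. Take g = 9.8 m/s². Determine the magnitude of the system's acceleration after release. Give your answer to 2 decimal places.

0.28 m/s²

Resolve each weight along its own incline: the 6.7 kg mass has component 6.7 × 9.8 × sin 33.69° = 36.422 N down its slope, and the 9.9 kg mass has 9.9 × 9.8 × sin 25° = 41.002 N down its slope.
The 9.9 kg side's 41.002 N exceeds the other side's 36.422 N, so that mass slides down and the 6.7 kg mass slides up. Taking that direction as positive, Newton's second law for the whole system gives 41.002 − 36.422 = (6.7 + 9.9) a, so a = 4.580 / 16.6 = 0.2759 m/s².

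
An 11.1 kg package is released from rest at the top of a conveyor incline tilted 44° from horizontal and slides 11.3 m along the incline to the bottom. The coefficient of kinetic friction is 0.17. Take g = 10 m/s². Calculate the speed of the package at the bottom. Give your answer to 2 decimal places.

11.37 m/s

The weight component along the incline is mg sin 44° = 77.107 N and the normal force is N = mg cos 44° = 79.847 N.
Friction up the slope is f = μN = 0.17 × 79.847 = 13.574 N, so the net downslope force is 77.107 − 13.574 = 63.533 N and a = 63.533 / 11.1 = 5.7237 m/s².
Starting from rest over a distance of 11.3 m, v² = 2aL = 2 × 5.7237 × 11.3 = 129.3556, so v = 11.3735 m/s.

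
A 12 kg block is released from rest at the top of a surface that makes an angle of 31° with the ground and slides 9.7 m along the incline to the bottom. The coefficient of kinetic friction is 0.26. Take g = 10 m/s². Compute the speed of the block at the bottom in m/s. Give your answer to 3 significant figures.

The weight component along the incline is mg sin 31° = 61.805 N and the normal force is N = mg cos 31° = 102.860 N.
Friction up the slope is f = μN = 0.26 × 102.860 = 26.744 N, so the net downslope force is 61.805 − 26.744 = 35.061 N and a = 35.061 / 12 = 2.9217 m/s².
Starting from rest over a distance of 9.7 m, v² = 2aL = 2 × 2.9217 × 9.7 = 56.6810, so v = 7.5287 m/s.

7.53 m/s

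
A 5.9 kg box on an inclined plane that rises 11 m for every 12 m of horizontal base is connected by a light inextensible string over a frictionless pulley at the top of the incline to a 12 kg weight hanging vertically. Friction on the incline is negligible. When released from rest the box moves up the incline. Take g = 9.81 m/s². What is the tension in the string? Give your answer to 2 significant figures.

For the box on the incline: the weight component along the slope is m₁g sin 42.51° = 5.9 × 9.81 × 0.6757 = 39.109 N and the normal force is N = m₁g cos 42.51° = 42.666 N.
Newton's second law for the box (up-slope positive): T − 39.109 = 5.9 a. For the hanging weight (downward positive): 12 × 9.81 − T = 12 a.
Adding the two equations eliminates T: 78.611 = 17.9 a, so a = 4.3917 m/s².
Then from the hanging weight's equation, T = 12 × (9.81 − 4.3917) = 65.020 N.

65 N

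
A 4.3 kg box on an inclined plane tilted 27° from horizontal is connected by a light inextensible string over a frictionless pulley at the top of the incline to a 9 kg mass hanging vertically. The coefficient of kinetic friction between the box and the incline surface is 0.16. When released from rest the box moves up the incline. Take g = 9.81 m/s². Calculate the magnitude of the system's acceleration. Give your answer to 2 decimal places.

For the box on the incline: the weight component along the slope is m₁g sin 27° = 4.3 × 9.81 × 0.4540 = 19.151 N and the normal force is N = m₁g cos 27° = 37.585 N.
Kinetic friction opposes the box's motion up the incline: f = μN = 0.16 × 37.585 = 6.014 N acting down the slope.
Newton's second law for the box (up-slope positive): T − 19.151 − 6.014 = 4.3 a. For the hanging mass (downward positive): 9 × 9.81 − T = 9 a.
Adding the two equations eliminates T: 63.125 = 13.3 a, so a = 4.7462 m/s².

4.75 m/s²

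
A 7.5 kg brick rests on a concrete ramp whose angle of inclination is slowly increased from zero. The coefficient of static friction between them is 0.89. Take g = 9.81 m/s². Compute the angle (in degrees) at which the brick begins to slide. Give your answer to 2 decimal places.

At the threshold of sliding, static friction is at its maximum μ_s N and exactly balances the weight component along the incline: mg sin θ = μ_s mg cos θ.
Hence tan θ = μ_s = 0.89, so θ = arctan(0.89) = 41.6691°.

41.67°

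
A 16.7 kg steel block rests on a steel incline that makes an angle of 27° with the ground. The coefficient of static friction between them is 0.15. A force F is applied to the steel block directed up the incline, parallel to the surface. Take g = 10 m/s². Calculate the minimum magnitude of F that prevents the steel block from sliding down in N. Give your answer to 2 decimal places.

53.50 N

The normal force is N = mg cos 27° = 148.798 N. With F at its minimum the steel block is on the verge of sliding down, so static friction is at its maximum μ_s N = 0.15 × 148.798 = 22.320 N and acts up the slope.
Equilibrium along the incline: F + μ_s N = mg sin 27°, so F = 75.816 − 22.320 = 53.496 N.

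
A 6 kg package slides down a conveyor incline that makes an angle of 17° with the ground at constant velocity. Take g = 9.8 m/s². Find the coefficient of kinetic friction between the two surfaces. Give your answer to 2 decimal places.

0.31

At constant velocity the net force along the incline is zero: mg sin 17° = μ mg cos 17°.
So μ = tan 17° = 0.2924 / 0.9563 = 0.3058.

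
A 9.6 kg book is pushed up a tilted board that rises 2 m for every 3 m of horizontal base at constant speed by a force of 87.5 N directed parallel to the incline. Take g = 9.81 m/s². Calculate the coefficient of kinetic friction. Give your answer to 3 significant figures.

0.450

At constant speed ΣF = 0 along the incline. The applied 87.5 N acts up the slope; the weight component mg sin 33.69° = 52.239 N and kinetic friction μN both act down the slope.
So 87.5 = 52.239 + μ × 78.359, giving μ = (87.5 − 52.239) / 78.359 = 0.4500.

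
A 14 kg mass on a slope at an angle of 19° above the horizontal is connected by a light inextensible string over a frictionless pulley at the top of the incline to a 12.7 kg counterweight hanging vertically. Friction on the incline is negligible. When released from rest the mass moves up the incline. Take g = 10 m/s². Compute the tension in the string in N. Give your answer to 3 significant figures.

For the mass on the incline: the weight component along the slope is m₁g sin 19° = 14 × 10 × 0.3256 = 45.584 N and the normal force is N = m₁g cos 19° = 132.373 N.
Newton's second law for the mass (up-slope positive): T − 45.584 = 14 a. For the hanging counterweight (downward positive): 12.7 × 10 − T = 12.7 a.
Adding the two equations eliminates T: 81.416 = 26.7 a, so a = 3.0493 m/s².
Then from the hanging counterweight's equation, T = 12.7 × (10 − 3.0493) = 88.274 N.

88.3 N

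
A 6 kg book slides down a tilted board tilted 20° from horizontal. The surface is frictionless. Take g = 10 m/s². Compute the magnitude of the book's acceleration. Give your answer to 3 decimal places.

3.420 m/s²

Resolving the weight along the incline: the component pulling the book down the slope is mg sin 20° = 6 × 10 × 0.3420 = 20.520 N, and the normal force is N = mg cos 20° = 6 × 10 × 0.9397 = 56.382 N.
With no friction the net force along the incline is 20.520 N, so a = g sin 20° = 20.520 / 6 = 3.4200 m/s².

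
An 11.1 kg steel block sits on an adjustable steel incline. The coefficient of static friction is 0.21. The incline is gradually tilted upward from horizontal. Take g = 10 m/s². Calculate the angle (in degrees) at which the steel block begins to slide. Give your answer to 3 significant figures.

11.9°

At the threshold of sliding, static friction is at its maximum μ_s N and exactly balances the weight component along the incline: mg sin θ = μ_s mg cos θ.
Hence tan θ = μ_s = 0.21, so θ = arctan(0.21) = 11.8598°.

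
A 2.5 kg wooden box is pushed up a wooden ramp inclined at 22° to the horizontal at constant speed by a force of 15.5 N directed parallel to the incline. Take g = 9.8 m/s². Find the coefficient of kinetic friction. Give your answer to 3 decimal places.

At constant speed ΣF = 0 along the incline. The applied 15.5 N acts up the slope; the weight component mg sin 22° = 9.178 N and kinetic friction μN both act down the slope.
So 15.5 = 9.178 + μ × 22.716, giving μ = (15.5 − 9.178) / 22.716 = 0.2783.

0.278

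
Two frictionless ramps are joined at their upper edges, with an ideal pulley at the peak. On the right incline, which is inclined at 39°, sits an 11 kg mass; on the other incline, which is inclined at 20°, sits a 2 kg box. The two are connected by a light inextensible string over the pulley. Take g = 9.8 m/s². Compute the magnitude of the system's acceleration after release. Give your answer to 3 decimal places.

Resolve each weight along its own incline: the 11 kg mass has component 11 × 9.8 × sin 39° = 67.841 N down its slope, and the 2 kg mass has 2 × 9.8 × sin 20° = 6.704 N down its slope.
The 11 kg side's 67.841 N exceeds the other side's 6.704 N, so that mass slides down and the 2 kg mass slides up. Taking that direction as positive, Newton's second law for the whole system gives 67.841 − 6.704 = (11 + 2) a, so a = 61.137 / 13 = 4.7028 m/s².

4.703 m/s²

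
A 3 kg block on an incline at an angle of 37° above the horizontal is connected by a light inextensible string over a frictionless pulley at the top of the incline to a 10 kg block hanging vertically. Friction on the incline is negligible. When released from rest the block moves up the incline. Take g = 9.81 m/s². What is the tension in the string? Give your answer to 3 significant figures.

For the block on the incline: the weight component along the slope is m₁g sin 37° = 3 × 9.81 × 0.6018 = 17.711 N and the normal force is N = m₁g cos 37° = 23.504 N.
Newton's second law for the block (up-slope positive): T − 17.711 = 3 a. For the hanging block (downward positive): 10 × 9.81 − T = 10 a.
Adding the two equations eliminates T: 80.389 = 13 a, so a = 6.1838 m/s².
Then from the hanging block's equation, T = 10 × (9.81 − 6.1838) = 36.262 N.

36.3 N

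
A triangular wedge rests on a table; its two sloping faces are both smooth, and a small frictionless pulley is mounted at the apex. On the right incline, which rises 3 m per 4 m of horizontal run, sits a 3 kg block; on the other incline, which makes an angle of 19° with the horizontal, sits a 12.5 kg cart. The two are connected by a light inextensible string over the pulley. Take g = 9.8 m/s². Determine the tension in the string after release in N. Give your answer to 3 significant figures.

21.9 N

Resolve each weight along its own incline: the 3 kg mass has component 3 × 9.8 × sin 36.87° = 17.640 N down its slope, and the 12.5 kg mass has 12.5 × 9.8 × sin 19° = 39.882 N down its slope.
The 12.5 kg side's 39.882 N exceeds the other side's 17.640 N, so that mass slides down and the 3 kg mass slides up. Taking that direction as positive, Newton's second law for the whole system gives 39.882 − 17.640 = (3 + 12.5) a, so a = 22.242 / 15.5 = 1.4350 m/s².
For the 3 kg mass (up-slope positive): T − 17.640 = 3 × 1.4350, so T = 21.945 N.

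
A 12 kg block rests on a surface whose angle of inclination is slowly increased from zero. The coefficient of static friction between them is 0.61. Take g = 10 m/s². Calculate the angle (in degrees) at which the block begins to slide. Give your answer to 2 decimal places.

31.38°

At the threshold of sliding, static friction is at its maximum μ_s N and exactly balances the weight component along the incline: mg sin θ = μ_s mg cos θ.
Hence tan θ = μ_s = 0.61, so θ = arctan(0.61) = 31.3832°.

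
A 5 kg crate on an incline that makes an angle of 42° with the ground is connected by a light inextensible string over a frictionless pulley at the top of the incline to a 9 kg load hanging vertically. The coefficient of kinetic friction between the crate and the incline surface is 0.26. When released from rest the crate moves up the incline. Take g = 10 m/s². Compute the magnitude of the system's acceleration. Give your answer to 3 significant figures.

3.35 m/s²

For the crate on the incline: the weight component along the slope is m₁g sin 42° = 5 × 10 × 0.6691 = 33.455 N and the normal force is N = m₁g cos 42° = 37.157 N.
Kinetic friction opposes the crate's motion up the incline: f = μN = 0.26 × 37.157 = 9.661 N acting down the slope.
Newton's second law for the crate (up-slope positive): T − 33.455 − 9.661 = 5 a. For the hanging load (downward positive): 9 × 10 − T = 9 a.
Adding the two equations eliminates T: 46.884 = 14 a, so a = 3.3489 m/s².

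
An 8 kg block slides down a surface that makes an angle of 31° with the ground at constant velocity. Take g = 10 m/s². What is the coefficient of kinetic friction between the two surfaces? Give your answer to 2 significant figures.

At constant velocity the net force along the incline is zero: mg sin 31° = μ mg cos 31°.
So μ = tan 31° = 0.5150 / 0.8572 = 0.6008.

0.60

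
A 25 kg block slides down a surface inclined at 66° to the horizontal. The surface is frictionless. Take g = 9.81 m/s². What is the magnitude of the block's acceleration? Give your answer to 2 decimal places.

Resolving the weight along the incline: the component pulling the block down the slope is mg sin 66° = 25 × 9.81 × 0.9135 = 224.036 N, and the normal force is N = mg cos 66° = 25 × 9.81 × 0.4067 = 99.743 N.
With no friction the net force along the incline is 224.036 N, so a = g sin 66° = 224.036 / 25 = 8.9614 m/s².

8.96 m/s²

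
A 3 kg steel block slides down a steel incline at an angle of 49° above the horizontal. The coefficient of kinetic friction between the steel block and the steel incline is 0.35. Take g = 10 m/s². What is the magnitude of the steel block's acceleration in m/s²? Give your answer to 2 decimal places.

Resolving the weight along the incline: the component pulling the steel block down the slope is mg sin 49° = 3 × 10 × 0.7547 = 22.641 N, and the normal force is N = mg cos 49° = 3 × 10 × 0.6561 = 19.683 N.
Kinetic friction acts up the slope with magnitude f = μN = 0.35 × 19.683 = 6.889 N.
Net force along the incline is 22.641 − 6.889 = 15.752 N, so a = 15.752 / 3 = 5.2507 m/s².

5.25 m/s²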